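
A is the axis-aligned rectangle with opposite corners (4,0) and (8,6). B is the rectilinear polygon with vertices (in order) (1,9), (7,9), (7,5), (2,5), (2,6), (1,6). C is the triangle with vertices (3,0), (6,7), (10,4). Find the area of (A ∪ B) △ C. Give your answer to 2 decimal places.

32.63

|A ∪ B| = 44.
|(A ∪ B) ∩ C| = 14.9345.
|(A ∪ B) △ C| = 44 + 18.5 − 29.869 = 32.63.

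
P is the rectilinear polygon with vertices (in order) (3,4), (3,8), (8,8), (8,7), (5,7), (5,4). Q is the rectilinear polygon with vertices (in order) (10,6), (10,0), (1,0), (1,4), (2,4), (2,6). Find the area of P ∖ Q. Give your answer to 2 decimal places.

7.00

|P| = 11, |P∩Q| = 4.
|P ∖ Q| = |P| − |P∩Q| = 11 − 4 = 7.00.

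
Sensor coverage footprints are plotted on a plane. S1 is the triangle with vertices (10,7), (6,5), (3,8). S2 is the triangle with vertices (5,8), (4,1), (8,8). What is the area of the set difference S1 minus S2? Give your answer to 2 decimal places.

|S1| = 9, |S1∩S2| = 4.7791.
|S1 ∖ S2| = |S1| − |S1∩S2| = 9 − 4.7791 = 4.22.

4.22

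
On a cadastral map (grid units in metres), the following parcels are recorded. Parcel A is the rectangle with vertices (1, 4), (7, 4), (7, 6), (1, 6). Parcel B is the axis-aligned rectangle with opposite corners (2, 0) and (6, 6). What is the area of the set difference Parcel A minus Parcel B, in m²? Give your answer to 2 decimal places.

4.00

|Parcel A∩Parcel B|: x∈[2,6], y∈[4,6] → 4·2 = 8.
|Parcel A| = 12.
|Parcel A ∖ Parcel B| = |Parcel A| − |Parcel A∩Parcel B| = 12 − 8 = 4.00.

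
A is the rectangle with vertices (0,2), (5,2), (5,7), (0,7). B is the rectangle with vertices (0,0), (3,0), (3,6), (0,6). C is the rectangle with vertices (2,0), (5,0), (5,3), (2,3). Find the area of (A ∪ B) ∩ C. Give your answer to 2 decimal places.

The region (A ∪ B) ∩ C is the polygon with vertices (5,2), (3,2), (3,0), (2,0), (2,3), (5,3).
By the shoelace formula its area is 5.00.

5.00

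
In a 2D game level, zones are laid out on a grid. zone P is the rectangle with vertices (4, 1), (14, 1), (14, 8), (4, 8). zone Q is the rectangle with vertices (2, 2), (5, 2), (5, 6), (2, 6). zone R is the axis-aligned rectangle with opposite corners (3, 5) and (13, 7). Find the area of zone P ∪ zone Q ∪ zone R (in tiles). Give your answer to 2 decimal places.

By inclusion–exclusion:
Individual areas: |zone P| = 70, |zone Q| = 12, |zone R| = 20.
|zone P∩zone Q|: x∈[4,5], y∈[2,6] → 1·4 = 4.
|zone P∩zone R|: x∈[4,13], y∈[5,7] → 9·2 = 18.
|zone Q∩zone R|: x∈[3,5], y∈[5,6] → 2·1 = 2.
|zone P∩zone Q∩zone R| = 1.
|zone P ∪ zone Q ∪ zone R| = 102 − 24 + 1 = 79.00.

79.00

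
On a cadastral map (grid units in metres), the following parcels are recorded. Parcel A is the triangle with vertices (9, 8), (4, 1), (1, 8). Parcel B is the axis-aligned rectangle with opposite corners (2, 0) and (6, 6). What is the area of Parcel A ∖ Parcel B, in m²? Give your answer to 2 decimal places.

15.47

|Parcel A| = 28, |Parcel A∩Parcel B| = 12.5333.
|Parcel A ∖ Parcel B| = |Parcel A| − |Parcel A∩Parcel B| = 28 − 12.5333 = 15.47.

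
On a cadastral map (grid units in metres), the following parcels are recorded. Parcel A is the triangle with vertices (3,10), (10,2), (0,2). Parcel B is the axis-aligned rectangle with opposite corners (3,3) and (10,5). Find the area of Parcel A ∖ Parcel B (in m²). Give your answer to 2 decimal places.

29.50

|Parcel A| = 40, |Parcel A∩Parcel B| = 10.5.
|Parcel A ∖ Parcel B| = |Parcel A| − |Parcel A∩Parcel B| = 40 − 10.5 = 29.50.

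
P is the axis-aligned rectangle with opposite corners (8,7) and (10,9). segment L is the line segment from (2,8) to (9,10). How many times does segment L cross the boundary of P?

The segment lies entirely outside P and never meets its boundary.

0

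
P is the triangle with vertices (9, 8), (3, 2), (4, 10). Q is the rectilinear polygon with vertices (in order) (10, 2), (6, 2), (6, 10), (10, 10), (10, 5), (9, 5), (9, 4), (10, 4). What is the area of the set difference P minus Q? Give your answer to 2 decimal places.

|P| = 21, |P∩Q| = 6.3.
|P ∖ Q| = |P| − |P∩Q| = 21 − 6.3 = 14.70.

14.70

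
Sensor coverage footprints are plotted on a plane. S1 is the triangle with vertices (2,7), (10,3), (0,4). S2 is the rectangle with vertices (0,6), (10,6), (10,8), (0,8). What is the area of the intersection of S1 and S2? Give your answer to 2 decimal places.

The intersection is the polygon with vertices (4,6), (1.333,6), (2,7).
By the shoelace formula its area is 1.33.

1.33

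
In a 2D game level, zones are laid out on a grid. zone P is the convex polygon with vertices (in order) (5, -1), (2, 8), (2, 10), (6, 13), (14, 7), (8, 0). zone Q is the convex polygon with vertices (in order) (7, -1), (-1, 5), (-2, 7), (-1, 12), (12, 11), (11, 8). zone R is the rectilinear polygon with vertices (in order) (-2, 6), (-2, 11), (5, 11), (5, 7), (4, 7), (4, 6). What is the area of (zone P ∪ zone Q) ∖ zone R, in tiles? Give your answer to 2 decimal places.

|zone P ∪ zone Q| = 135.6771.
|(zone P ∪ zone Q) ∩ zone R| = 32.15.
|(zone P ∪ zone Q) ∖ zone R| = 135.6771 − 32.15 = 103.53.

103.53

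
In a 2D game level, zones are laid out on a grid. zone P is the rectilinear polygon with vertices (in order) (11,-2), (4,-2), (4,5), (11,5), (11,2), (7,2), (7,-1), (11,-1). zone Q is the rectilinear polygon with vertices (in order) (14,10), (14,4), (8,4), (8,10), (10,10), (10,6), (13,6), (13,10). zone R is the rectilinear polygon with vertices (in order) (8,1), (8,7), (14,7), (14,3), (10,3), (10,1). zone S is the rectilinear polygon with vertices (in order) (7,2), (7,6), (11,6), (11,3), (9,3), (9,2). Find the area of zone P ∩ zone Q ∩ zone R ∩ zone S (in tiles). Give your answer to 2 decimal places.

3.00

The intersection is the polygon with vertices (8,4), (8,5), (11,5), (11,4).
By the shoelace formula its area is 3.00.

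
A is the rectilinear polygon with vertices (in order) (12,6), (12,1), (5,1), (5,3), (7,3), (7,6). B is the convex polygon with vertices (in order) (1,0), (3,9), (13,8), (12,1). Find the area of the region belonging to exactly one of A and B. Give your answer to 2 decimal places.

55.00

|A| = 29, |B| = 84, |A∩B| = 29.
|A △ B| = |A| + |B| − 2·|A∩B| = 29 + 84 − 58 = 55.00.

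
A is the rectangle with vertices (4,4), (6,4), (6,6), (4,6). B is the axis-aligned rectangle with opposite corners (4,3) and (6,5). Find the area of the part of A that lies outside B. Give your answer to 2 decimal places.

|A∩B|: x∈[4,6], y∈[4,5] → 2·1 = 2.
|A| = 4.
|A ∖ B| = |A| − |A∩B| = 4 − 2 = 2.00.

2.00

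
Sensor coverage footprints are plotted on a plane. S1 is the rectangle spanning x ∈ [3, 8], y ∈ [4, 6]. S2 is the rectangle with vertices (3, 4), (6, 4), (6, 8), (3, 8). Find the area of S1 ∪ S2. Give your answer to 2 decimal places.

16.00

By inclusion–exclusion:
Individual areas: |S1| = 10, |S2| = 12.
|S1∩S2|: x∈[3,6], y∈[4,6] → 3·2 = 6.
|S1 ∪ S2| = 22 − 6 = 16.00.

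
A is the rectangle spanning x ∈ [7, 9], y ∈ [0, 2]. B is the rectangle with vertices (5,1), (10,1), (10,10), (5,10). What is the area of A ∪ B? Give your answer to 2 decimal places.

By inclusion–exclusion:
Individual areas: |A| = 4, |B| = 45.
|A∩B|: x∈[7,9], y∈[1,2] → 2·1 = 2.
|A ∪ B| = 49 − 2 = 47.00.

47.00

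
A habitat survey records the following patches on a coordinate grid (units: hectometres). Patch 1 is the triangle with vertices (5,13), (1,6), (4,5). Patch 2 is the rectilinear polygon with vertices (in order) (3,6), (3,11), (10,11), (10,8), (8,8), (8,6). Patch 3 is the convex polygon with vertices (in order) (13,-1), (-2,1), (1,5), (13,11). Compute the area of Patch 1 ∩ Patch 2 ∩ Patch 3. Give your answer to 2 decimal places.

The intersection is the polygon with vertices (4.125,6), (3,6), (4.2,6.6).
By the shoelace formula its area is 0.34.

0.34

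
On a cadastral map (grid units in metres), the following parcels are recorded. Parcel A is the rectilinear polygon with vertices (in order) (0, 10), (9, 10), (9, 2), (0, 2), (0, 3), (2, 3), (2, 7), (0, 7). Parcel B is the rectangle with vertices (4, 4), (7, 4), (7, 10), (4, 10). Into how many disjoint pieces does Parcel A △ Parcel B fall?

Parcel A △ Parcel B is a single connected region.

1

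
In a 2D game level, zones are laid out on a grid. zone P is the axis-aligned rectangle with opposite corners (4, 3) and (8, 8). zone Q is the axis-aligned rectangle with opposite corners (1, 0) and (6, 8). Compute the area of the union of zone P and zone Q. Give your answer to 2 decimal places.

50.00

By inclusion–exclusion:
Individual areas: |zone P| = 20, |zone Q| = 40.
|zone P∩zone Q|: x∈[4,6], y∈[3,8] → 2·5 = 10.
|zone P ∪ zone Q| = 60 − 10 = 50.00.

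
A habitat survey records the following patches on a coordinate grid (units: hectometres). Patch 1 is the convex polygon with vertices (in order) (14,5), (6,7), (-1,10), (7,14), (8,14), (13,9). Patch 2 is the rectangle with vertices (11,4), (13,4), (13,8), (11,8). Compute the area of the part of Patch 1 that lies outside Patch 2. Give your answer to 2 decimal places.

62.00

|Patch 1| = 67, |Patch 1∩Patch 2| = 5.
|Patch 1 ∖ Patch 2| = |Patch 1| − |Patch 1∩Patch 2| = 67 − 5 = 62.00.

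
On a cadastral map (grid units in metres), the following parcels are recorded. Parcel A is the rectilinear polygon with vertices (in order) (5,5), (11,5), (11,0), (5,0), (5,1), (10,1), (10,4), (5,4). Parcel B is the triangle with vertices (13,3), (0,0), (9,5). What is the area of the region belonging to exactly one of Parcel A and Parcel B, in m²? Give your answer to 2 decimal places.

27.05

|Parcel A| = 15, |Parcel B| = 19, |Parcel A∩Parcel B| = 3.4769.
|Parcel A △ Parcel B| = |Parcel A| + |Parcel B| − 2·|Parcel A∩Parcel B| = 15 + 19 − 6.9538 = 27.05.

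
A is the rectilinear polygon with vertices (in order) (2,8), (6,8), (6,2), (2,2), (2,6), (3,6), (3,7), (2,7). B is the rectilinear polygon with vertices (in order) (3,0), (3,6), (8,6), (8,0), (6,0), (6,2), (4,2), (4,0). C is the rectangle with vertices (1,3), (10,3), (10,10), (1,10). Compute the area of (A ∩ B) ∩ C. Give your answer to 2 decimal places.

The region (A ∩ B) ∩ C is the polygon with vertices (3,6), (6,6), (6,3), (3,3).
By the shoelace formula its area is 9.00.

9.00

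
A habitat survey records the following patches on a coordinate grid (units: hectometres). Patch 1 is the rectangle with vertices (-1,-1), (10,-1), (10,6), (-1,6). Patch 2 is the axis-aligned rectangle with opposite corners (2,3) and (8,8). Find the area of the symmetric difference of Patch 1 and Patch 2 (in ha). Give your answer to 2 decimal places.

|Patch 1∩Patch 2|: x∈[2,8], y∈[3,6] → 6·3 = 18.
|Patch 1 △ Patch 2| = |Patch 1| + |Patch 2| − 2·|Patch 1∩Patch 2| = 77 + 30 − 36 = 71.00.

71.00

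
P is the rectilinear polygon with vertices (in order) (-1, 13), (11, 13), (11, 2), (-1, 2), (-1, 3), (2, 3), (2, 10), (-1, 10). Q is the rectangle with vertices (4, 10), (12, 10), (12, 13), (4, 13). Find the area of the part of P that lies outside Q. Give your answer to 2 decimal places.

|P| = 111, |P∩Q| = 21.
|P ∖ Q| = |P| − |P∩Q| = 111 − 21 = 90.00.

90.00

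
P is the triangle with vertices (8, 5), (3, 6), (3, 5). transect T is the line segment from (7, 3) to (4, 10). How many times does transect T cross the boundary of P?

The segment meets the boundary at (6.143,5), (5.969,5.406).

2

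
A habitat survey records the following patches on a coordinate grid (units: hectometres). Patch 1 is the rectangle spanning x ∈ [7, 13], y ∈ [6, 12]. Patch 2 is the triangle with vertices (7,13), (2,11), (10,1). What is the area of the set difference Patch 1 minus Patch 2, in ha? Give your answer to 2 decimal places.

|Patch 1| = 36, |Patch 1∩Patch 2| = 6.
|Patch 1 ∖ Patch 2| = |Patch 1| − |Patch 1∩Patch 2| = 36 − 6 = 30.00.

30.00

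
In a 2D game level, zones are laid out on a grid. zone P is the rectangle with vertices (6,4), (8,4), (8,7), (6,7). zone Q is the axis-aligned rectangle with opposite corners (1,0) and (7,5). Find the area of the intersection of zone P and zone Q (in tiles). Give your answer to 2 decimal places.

1.00

|zone P∩zone Q|: x∈[6,7], y∈[4,5] → 1·1 = 1.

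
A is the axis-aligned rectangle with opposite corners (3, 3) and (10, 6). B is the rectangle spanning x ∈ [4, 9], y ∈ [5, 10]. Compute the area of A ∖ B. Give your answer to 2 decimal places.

16.00

|A∩B|: x∈[4,9], y∈[5,6] → 5·1 = 5.
|A| = 21.
|A ∖ B| = |A| − |A∩B| = 21 − 5 = 16.00.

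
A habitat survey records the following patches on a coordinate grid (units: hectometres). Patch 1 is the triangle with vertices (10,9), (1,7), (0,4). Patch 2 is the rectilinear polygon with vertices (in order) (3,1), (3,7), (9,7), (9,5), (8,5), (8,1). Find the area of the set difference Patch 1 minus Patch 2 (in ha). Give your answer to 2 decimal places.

|Patch 1| = 12.5, |Patch 1∩Patch 2| = 2.25.
|Patch 1 ∖ Patch 2| = |Patch 1| − |Patch 1∩Patch 2| = 12.5 − 2.25 = 10.25.

10.25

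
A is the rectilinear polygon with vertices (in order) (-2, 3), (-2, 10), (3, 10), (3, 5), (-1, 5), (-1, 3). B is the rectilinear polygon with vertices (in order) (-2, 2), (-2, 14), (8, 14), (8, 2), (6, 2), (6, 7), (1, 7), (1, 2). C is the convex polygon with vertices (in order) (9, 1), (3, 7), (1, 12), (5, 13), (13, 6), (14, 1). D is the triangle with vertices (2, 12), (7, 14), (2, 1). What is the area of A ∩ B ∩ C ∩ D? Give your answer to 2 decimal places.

1.75

The intersection is the polygon with vertices (3,7), (2,9.5), (2,10), (3,10).
By the shoelace formula its area is 1.75.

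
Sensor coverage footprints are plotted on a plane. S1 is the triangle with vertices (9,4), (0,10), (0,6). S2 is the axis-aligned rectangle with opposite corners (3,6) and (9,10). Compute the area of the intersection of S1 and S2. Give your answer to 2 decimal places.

3.00

The intersection is the polygon with vertices (6,6), (3,6), (3,8).
By the shoelace formula its area is 3.00.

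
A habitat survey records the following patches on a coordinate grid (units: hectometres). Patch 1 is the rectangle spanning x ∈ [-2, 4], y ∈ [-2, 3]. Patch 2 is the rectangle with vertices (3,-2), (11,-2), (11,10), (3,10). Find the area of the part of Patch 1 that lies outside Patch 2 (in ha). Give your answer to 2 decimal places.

|Patch 1∩Patch 2|: x∈[3,4], y∈[-2,3] → 1·5 = 5.
|Patch 1| = 30.
|Patch 1 ∖ Patch 2| = |Patch 1| − |Patch 1∩Patch 2| = 30 − 5 = 25.00.

25.00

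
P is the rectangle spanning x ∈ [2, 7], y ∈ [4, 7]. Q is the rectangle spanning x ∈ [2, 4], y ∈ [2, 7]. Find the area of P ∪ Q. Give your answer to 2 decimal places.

19.00

By inclusion–exclusion:
Individual areas: |P| = 15, |Q| = 10.
|P∩Q|: x∈[2,4], y∈[4,7] → 2·3 = 6.
|P ∪ Q| = 25 − 6 = 19.00.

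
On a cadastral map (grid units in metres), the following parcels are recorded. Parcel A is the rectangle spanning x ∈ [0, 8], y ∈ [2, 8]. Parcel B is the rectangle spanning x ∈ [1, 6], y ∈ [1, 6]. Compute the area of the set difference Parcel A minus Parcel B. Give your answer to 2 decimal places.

|Parcel A∩Parcel B|: x∈[1,6], y∈[2,6] → 5·4 = 20.
|Parcel A| = 48.
|Parcel A ∖ Parcel B| = |Parcel A| − |Parcel A∩Parcel B| = 48 − 20 = 28.00.

28.00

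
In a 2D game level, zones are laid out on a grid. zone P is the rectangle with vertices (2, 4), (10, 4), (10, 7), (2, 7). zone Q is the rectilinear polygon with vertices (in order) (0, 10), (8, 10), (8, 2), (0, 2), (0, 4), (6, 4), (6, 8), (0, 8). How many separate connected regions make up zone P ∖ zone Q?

2

zone P ∖ zone Q splits into 2 disjoint pieces (area 6, area 12).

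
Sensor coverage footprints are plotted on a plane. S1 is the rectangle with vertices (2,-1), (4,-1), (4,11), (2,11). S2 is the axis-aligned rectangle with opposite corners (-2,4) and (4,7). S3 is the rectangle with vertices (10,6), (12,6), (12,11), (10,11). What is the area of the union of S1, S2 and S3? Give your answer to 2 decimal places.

By inclusion–exclusion:
Individual areas: |S1| = 24, |S2| = 18, |S3| = 10.
|S1∩S2|: x∈[2,4], y∈[4,7] → 2·3 = 6.
|S1∩S3| = 0 (no overlap).
|S2∩S3| = 0 (no overlap).
|S1∩S2∩S3| = 0.
|S1 ∪ S2 ∪ S3| = 52 − 6 + 0 = 46.00.

46.00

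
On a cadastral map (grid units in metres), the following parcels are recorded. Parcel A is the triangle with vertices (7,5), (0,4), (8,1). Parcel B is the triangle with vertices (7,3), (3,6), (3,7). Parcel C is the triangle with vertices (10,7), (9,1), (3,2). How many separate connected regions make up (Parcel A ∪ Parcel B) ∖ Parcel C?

2

(Parcel A ∪ Parcel B) ∖ Parcel C splits into 2 disjoint pieces (area 8.6339, area 0.063).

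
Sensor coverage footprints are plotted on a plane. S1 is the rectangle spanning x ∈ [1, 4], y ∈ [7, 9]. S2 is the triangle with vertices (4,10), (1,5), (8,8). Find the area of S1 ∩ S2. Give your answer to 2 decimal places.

2.40

The intersection is the polygon with vertices (4,9), (4,7), (2.2,7), (3.4,9).
By the shoelace formula its area is 2.40.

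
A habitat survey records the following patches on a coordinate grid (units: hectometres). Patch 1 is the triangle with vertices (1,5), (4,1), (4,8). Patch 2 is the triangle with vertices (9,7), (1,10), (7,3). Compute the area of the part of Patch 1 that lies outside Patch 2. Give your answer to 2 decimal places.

|Patch 1| = 10.5, |Patch 1∩Patch 2| = 0.5192.
|Patch 1 ∖ Patch 2| = |Patch 1| − |Patch 1∩Patch 2| = 10.5 − 0.5192 = 9.98.

9.98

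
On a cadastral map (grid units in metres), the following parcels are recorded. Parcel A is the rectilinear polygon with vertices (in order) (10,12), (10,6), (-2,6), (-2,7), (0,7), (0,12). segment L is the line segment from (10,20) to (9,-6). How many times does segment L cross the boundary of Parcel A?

The segment meets the boundary at (9.462,6), (9.692,12).

2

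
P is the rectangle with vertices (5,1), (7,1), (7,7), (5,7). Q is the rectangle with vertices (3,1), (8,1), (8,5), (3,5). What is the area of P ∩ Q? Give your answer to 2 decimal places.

8.00

|P∩Q|: x∈[5,7], y∈[1,5] → 2·4 = 8.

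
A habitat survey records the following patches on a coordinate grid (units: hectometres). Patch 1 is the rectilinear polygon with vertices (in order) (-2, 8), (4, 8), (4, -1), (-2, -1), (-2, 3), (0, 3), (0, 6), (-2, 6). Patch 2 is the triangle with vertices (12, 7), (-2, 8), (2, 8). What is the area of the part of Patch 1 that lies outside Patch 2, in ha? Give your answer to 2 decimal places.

|Patch 1| = 48, |Patch 1∩Patch 2| = 1.0857.
|Patch 1 ∖ Patch 2| = |Patch 1| − |Patch 1∩Patch 2| = 48 − 1.0857 = 46.91.

46.91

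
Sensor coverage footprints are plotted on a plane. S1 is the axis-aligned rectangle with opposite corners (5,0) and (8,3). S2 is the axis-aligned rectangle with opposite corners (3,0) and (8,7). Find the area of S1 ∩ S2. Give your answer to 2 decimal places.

|S1∩S2|: x∈[5,8], y∈[0,3] → 3·3 = 9.

9.00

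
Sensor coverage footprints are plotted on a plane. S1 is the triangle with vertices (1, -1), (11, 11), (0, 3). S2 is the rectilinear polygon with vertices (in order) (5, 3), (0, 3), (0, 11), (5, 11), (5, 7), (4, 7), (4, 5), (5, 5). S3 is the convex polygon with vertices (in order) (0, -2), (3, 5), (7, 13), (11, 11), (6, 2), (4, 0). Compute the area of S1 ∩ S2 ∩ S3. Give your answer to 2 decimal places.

5.12

The intersection is the polygon with vertices (2.143,3), (3,5), (3.143,5.286), (4,5.909), (4,5), (5,5), (5,3.8), (4.333,3).
By the shoelace formula its area is 5.12.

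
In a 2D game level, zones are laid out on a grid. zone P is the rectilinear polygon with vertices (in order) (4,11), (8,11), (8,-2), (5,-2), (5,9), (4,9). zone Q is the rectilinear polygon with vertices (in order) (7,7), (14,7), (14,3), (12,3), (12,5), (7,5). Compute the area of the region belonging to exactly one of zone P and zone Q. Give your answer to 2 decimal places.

|zone P| = 41, |zone Q| = 18, |zone P∩zone Q| = 2.
|zone P △ zone Q| = |zone P| + |zone Q| − 2·|zone P∩zone Q| = 41 + 18 − 4 = 55.00.

55.00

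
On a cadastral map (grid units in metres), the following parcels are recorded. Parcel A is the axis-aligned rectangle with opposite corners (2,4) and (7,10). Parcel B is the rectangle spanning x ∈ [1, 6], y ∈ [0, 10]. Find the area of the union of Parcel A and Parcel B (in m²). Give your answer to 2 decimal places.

56.00

By inclusion–exclusion:
Individual areas: |Parcel A| = 30, |Parcel B| = 50.
|Parcel A∩Parcel B|: x∈[2,6], y∈[4,10] → 4·6 = 24.
|Parcel A ∪ Parcel B| = 80 − 24 = 56.00.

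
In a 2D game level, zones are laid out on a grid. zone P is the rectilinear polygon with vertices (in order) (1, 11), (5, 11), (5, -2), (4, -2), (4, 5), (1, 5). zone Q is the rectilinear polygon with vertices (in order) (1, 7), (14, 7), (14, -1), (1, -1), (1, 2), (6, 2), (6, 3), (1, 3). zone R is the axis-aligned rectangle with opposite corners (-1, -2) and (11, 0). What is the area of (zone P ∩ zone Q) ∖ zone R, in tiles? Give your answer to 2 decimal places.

|zone P ∩ zone Q| = 13.
|(zone P ∩ zone Q) ∩ zone R| = 1.
|(zone P ∩ zone Q) ∖ zone R| = 13 − 1 = 12.00.

12.00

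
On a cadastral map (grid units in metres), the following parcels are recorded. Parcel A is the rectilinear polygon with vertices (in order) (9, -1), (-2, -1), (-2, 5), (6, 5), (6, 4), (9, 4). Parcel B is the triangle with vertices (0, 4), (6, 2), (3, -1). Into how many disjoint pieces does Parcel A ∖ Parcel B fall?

Parcel A ∖ Parcel B is a single connected region.

1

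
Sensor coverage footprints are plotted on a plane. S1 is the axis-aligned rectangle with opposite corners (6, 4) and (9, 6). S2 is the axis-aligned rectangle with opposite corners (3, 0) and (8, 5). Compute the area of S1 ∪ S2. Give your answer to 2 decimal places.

29.00

By inclusion–exclusion:
Individual areas: |S1| = 6, |S2| = 25.
|S1∩S2|: x∈[6,8], y∈[4,5] → 2·1 = 2.
|S1 ∪ S2| = 31 − 2 = 29.00.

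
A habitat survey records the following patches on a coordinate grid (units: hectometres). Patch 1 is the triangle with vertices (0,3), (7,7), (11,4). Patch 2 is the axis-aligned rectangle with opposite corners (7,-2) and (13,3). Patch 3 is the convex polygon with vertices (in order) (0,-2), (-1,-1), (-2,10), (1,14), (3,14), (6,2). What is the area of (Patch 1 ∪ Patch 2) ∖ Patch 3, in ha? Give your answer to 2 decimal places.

41.70

|Patch 1 ∪ Patch 2| = 48.5.
|(Patch 1 ∪ Patch 2) ∩ Patch 3| = 6.7962.
|(Patch 1 ∪ Patch 2) ∖ Patch 3| = 48.5 − 6.7962 = 41.70.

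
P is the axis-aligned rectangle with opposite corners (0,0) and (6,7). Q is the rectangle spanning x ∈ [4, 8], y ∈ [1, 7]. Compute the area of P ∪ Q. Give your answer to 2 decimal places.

54.00

By inclusion–exclusion:
Individual areas: |P| = 42, |Q| = 24.
|P∩Q|: x∈[4,6], y∈[1,7] → 2·6 = 12.
|P ∪ Q| = 66 − 12 = 54.00.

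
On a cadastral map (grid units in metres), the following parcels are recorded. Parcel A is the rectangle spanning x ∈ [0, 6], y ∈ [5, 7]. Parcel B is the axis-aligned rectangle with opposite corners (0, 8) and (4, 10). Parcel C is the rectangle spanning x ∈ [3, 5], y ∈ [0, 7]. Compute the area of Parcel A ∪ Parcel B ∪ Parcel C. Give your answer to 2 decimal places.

30.00

By inclusion–exclusion:
Individual areas: |Parcel A| = 12, |Parcel B| = 8, |Parcel C| = 14.
|Parcel A∩Parcel B| = 0 (no overlap).
|Parcel A∩Parcel C|: x∈[3,5], y∈[5,7] → 2·2 = 4.
|Parcel B∩Parcel C| = 0 (no overlap).
|Parcel A∩Parcel B∩Parcel C| = 0.
|Parcel A ∪ Parcel B ∪ Parcel C| = 34 − 4 + 0 = 30.00.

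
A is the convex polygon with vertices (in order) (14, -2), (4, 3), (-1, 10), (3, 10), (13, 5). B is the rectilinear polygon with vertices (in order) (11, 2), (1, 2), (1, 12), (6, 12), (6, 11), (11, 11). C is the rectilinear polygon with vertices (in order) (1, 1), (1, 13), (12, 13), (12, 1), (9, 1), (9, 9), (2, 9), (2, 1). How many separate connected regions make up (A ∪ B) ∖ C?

2

(A ∪ B) ∖ C splits into 2 disjoint pieces (area 64.75, area 2.8).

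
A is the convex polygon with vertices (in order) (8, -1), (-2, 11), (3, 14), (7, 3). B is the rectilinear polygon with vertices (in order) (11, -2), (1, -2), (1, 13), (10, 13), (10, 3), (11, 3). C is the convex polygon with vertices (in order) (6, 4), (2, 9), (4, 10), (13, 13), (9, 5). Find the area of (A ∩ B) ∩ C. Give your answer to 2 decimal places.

The region (A ∩ B) ∩ C is the polygon with vertices (6.568,4.189), (6,4), (2,9), (4,10), (4.405,10.135).
By the shoelace formula its area is 10.24.

10.24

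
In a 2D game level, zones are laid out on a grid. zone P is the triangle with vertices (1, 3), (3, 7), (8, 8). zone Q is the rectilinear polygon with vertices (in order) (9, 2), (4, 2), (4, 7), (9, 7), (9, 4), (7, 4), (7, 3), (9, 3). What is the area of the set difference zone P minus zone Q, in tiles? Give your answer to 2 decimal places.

6.59

|zone P| = 9, |zone P∩zone Q| = 2.4143.
|zone P ∖ zone Q| = |zone P| − |zone P∩zone Q| = 9 − 2.4143 = 6.59.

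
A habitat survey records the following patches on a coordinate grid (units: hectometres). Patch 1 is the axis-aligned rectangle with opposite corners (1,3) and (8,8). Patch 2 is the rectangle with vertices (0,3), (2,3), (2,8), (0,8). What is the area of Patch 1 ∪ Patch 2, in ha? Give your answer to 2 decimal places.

40.00

By inclusion–exclusion:
Individual areas: |Patch 1| = 35, |Patch 2| = 10.
|Patch 1∩Patch 2|: x∈[1,2], y∈[3,8] → 1·5 = 5.
|Patch 1 ∪ Patch 2| = 45 − 5 = 40.00.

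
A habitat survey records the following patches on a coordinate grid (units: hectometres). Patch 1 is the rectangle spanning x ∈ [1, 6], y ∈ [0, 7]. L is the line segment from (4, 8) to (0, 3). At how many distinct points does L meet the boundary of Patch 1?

The segment meets the boundary at (1,4.25), (3.2,7).

2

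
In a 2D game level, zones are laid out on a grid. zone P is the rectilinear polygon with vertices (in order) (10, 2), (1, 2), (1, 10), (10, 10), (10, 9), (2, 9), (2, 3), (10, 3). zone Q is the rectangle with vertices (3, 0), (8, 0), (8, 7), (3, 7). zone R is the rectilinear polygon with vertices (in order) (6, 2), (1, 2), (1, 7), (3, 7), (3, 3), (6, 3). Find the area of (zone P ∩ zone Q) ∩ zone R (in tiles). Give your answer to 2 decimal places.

The region (zone P ∩ zone Q) ∩ zone R is the polygon with vertices (3,3), (6,3), (6,2), (3,2).
By the shoelace formula its area is 3.00.

3.00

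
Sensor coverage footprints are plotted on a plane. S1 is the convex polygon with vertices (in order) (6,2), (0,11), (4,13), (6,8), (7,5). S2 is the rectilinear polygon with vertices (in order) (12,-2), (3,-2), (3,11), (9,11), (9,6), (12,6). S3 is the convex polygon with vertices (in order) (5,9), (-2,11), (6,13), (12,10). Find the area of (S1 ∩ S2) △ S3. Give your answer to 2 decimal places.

42.34

|S1 ∩ S2| = 21.45.
|(S1 ∩ S2) ∩ S3| = 3.8042.
|(S1 ∩ S2) △ S3| = 21.45 + 28.5 − 7.6085 = 42.34.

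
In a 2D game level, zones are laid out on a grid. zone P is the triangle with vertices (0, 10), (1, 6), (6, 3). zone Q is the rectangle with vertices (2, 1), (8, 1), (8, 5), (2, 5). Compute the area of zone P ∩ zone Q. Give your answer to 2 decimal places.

1.62

The intersection is the polygon with vertices (6,3), (2.667,5), (4.286,5).
By the shoelace formula its area is 1.62.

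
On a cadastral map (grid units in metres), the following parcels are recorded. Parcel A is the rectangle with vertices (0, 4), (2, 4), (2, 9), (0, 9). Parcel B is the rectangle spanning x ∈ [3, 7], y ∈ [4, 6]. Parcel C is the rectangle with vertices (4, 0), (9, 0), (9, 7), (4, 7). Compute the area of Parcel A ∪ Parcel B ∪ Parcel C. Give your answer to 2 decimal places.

47.00

By inclusion–exclusion:
Individual areas: |Parcel A| = 10, |Parcel B| = 8, |Parcel C| = 35.
|Parcel A∩Parcel B| = 0 (no overlap).
|Parcel A∩Parcel C| = 0 (no overlap).
|Parcel B∩Parcel C|: x∈[4,7], y∈[4,6] → 3·2 = 6.
|Parcel A∩Parcel B∩Parcel C| = 0.
|Parcel A ∪ Parcel B ∪ Parcel C| = 53 − 6 + 0 = 47.00.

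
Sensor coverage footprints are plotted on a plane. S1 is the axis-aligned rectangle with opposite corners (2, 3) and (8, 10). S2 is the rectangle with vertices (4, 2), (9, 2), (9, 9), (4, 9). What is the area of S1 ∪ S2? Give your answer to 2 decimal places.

By inclusion–exclusion:
Individual areas: |S1| = 42, |S2| = 35.
|S1∩S2|: x∈[4,8], y∈[3,9] → 4·6 = 24.
|S1 ∪ S2| = 77 − 24 = 53.00.

53.00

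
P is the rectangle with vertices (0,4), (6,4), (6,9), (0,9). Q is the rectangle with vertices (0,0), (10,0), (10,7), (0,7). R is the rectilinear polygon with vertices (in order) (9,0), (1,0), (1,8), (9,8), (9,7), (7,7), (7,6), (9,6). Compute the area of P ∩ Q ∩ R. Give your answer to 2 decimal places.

15.00

The intersection is the polygon with vertices (1,4), (1,7), (6,7), (6,4).
By the shoelace formula its area is 15.00.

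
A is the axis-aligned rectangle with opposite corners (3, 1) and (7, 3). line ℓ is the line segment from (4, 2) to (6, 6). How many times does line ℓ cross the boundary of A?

The segment meets the boundary at (4.5,3).

1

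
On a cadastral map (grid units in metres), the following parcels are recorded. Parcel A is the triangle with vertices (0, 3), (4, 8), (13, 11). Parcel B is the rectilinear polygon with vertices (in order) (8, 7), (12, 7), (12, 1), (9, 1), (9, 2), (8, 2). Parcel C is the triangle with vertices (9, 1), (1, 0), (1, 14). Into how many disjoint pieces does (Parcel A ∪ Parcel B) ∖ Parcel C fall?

3

(Parcel A ∪ Parcel B) ∖ Parcel C splits into 3 disjoint pieces (area 8.751, area 0.3173, area 22.8798).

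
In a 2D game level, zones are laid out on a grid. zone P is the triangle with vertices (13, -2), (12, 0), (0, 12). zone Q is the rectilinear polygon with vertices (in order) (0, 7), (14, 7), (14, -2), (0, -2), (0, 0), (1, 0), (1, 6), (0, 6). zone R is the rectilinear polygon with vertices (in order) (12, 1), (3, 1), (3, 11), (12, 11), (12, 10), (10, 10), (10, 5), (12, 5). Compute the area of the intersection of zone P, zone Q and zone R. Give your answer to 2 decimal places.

3.43

The intersection is the polygon with vertices (4.643,7), (5,7), (11,1), (10.214,1).
By the shoelace formula its area is 3.43.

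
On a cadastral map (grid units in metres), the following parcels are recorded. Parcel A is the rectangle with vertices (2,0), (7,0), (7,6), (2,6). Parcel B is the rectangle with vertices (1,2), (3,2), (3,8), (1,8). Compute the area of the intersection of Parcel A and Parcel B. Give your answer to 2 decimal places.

|Parcel A∩Parcel B|: x∈[2,3], y∈[2,6] → 1·4 = 4.

4.00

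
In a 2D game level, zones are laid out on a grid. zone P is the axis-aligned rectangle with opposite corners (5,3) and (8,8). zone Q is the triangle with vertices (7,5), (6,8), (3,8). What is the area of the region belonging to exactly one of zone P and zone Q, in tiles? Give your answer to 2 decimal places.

|zone P| = 15, |zone Q| = 4.5, |zone P∩zone Q| = 3.
|zone P △ zone Q| = |zone P| + |zone Q| − 2·|zone P∩zone Q| = 15 + 4.5 − 6 = 13.50.

13.50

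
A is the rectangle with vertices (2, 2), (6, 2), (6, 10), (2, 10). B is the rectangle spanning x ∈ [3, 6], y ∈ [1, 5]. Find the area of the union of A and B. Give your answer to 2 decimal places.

35.00

By inclusion–exclusion:
Individual areas: |A| = 32, |B| = 12.
|A∩B|: x∈[3,6], y∈[2,5] → 3·3 = 9.
|A ∪ B| = 44 − 9 = 35.00.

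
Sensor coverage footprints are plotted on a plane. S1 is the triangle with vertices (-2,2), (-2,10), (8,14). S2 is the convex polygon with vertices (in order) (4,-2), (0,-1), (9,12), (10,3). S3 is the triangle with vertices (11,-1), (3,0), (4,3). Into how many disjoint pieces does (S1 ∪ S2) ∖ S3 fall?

2

(S1 ∪ S2) ∖ S3 splits into 2 disjoint pieces (area 40, area 51.3734).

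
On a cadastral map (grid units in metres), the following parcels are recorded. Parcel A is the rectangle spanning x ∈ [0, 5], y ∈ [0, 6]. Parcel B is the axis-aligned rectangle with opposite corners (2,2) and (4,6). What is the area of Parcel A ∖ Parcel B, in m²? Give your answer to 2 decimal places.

|Parcel A∩Parcel B|: x∈[2,4], y∈[2,6] → 2·4 = 8.
|Parcel A| = 30.
|Parcel A ∖ Parcel B| = |Parcel A| − |Parcel A∩Parcel B| = 30 − 8 = 22.00.

22.00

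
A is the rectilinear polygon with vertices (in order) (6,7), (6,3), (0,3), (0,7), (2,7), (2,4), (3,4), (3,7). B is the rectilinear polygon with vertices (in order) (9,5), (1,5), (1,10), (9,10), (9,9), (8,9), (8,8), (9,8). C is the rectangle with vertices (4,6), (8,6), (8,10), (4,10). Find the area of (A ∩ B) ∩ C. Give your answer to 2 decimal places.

2.00

The region (A ∩ B) ∩ C is the polygon with vertices (6,7), (6,6), (4,6), (4,7).
By the shoelace formula its area is 2.00.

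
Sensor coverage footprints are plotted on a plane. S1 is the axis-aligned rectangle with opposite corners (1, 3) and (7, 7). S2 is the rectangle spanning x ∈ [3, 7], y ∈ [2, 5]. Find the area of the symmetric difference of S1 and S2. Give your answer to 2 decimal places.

|S1∩S2|: x∈[3,7], y∈[3,5] → 4·2 = 8.
|S1 △ S2| = |S1| + |S2| − 2·|S1∩S2| = 24 + 12 − 16 = 20.00.

20.00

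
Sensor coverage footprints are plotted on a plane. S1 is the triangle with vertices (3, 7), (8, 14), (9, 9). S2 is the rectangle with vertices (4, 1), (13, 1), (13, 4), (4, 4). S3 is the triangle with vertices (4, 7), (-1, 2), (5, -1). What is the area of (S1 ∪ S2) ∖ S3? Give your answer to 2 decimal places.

|S1 ∪ S2| = 43.
|(S1 ∪ S2) ∩ S3| = 1.6875.
|(S1 ∪ S2) ∖ S3| = 43 − 1.6875 = 41.31.

41.31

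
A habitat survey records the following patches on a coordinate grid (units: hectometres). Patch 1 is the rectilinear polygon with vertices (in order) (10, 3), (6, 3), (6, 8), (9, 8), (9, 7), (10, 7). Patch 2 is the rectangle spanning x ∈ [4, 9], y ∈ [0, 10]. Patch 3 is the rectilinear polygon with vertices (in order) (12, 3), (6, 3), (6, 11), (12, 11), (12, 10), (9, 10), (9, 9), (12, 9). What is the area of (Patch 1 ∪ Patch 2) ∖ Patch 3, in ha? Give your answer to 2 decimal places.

29.00

|Patch 1 ∪ Patch 2| = 54.
|(Patch 1 ∪ Patch 2) ∩ Patch 3| = 25.
|(Patch 1 ∪ Patch 2) ∖ Patch 3| = 54 − 25 = 29.00.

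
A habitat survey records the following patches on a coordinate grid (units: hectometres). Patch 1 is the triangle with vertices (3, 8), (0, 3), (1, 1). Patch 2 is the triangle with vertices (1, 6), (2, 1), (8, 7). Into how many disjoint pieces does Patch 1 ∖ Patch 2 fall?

Patch 1 ∖ Patch 2 splits into 2 disjoint pieces (area 0.5266, area 3.1706).

2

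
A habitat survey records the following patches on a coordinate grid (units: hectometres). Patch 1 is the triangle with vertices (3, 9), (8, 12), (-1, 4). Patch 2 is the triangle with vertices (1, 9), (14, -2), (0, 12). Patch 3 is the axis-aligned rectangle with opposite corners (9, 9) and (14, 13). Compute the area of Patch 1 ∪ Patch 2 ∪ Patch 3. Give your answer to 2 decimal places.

39.28

By inclusion–exclusion:
Individual areas: |Patch 1| = 6.5, |Patch 2| = 14, |Patch 3| = 20.
|Patch 1∩Patch 2| = 1.2177.
|Patch 1∩Patch 3| = 0.
|Patch 2∩Patch 3| = 0.
|Patch 1∩Patch 2∩Patch 3| = 0.
|Patch 1 ∪ Patch 2 ∪ Patch 3| = 40.5 − 1.2177 + 0 = 39.28.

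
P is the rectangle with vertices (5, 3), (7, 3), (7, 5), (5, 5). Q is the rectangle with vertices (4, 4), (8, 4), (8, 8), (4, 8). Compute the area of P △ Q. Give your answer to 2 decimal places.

|P∩Q|: x∈[5,7], y∈[4,5] → 2·1 = 2.
|P △ Q| = |P| + |Q| − 2·|P∩Q| = 4 + 16 − 4 = 16.00.

16.00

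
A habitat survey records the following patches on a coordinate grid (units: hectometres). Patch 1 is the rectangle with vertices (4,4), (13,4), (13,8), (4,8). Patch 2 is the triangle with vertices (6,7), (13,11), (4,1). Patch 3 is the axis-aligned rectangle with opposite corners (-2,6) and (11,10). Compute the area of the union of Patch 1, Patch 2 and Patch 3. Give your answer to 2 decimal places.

77.63

By inclusion–exclusion:
Individual areas: |Patch 1| = 36, |Patch 2| = 17, |Patch 3| = 52.
|Patch 1∩Patch 2| = 10.625.
|Patch 1∩Patch 3|: x∈[4,11], y∈[6,8] → 7·2 = 14.
|Patch 2∩Patch 3| = 8.8373.
|Patch 1∩Patch 2∩Patch 3| = 6.0917.
|Patch 1 ∪ Patch 2 ∪ Patch 3| = 105 − 33.4623 + 6.0917 = 77.63.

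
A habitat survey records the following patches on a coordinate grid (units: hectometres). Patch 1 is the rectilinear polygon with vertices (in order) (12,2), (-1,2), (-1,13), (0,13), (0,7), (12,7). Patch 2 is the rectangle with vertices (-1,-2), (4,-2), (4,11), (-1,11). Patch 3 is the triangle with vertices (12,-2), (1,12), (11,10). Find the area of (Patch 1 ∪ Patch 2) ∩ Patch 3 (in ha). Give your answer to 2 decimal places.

25.95

|Patch 1 ∪ Patch 2| = 107.
|(Patch 1 ∪ Patch 2) ∩ Patch 3| = 25.95.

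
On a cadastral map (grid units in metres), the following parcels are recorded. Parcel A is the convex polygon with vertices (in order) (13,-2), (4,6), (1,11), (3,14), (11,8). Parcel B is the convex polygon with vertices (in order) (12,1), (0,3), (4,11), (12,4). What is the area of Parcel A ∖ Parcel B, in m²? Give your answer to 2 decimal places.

34.85

|Parcel A| = 75.5, |Parcel A∩Parcel B| = 40.6469.
|Parcel A ∖ Parcel B| = |Parcel A| − |Parcel A∩Parcel B| = 75.5 − 40.6469 = 34.85.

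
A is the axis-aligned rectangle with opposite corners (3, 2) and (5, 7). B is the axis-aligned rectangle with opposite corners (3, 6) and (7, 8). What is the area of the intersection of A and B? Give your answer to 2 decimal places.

2.00

|A∩B|: x∈[3,5], y∈[6,7] → 2·1 = 2.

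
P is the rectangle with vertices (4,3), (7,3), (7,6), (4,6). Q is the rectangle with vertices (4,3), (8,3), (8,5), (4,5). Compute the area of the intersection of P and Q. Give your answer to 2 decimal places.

|P∩Q|: x∈[4,7], y∈[3,5] → 3·2 = 6.

6.00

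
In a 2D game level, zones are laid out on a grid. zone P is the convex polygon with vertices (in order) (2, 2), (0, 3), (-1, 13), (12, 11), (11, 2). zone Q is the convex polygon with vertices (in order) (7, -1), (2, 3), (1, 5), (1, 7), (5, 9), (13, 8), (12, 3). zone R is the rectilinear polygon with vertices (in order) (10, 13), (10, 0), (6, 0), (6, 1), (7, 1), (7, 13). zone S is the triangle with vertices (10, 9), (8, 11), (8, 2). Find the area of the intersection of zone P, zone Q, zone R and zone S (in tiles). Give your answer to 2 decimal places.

The intersection is the polygon with vertices (9.828,8.397), (8,2), (8,8.625).
By the shoelace formula its area is 6.05.

6.05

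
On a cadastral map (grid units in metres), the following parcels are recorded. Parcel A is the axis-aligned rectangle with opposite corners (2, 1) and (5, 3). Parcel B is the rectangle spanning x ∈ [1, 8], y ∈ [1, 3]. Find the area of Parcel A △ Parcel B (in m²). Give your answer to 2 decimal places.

8.00

|Parcel A∩Parcel B|: x∈[2,5], y∈[1,3] → 3·2 = 6.
|Parcel A △ Parcel B| = |Parcel A| + |Parcel B| − 2·|Parcel A∩Parcel B| = 6 + 14 − 12 = 8.00.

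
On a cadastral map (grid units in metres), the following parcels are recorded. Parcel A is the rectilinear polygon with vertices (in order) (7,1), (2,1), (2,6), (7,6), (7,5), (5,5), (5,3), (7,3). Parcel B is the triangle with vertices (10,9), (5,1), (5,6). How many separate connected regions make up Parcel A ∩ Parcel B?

2

Parcel A ∩ Parcel B splits into 2 disjoint pieces (area 2, area 1.25).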